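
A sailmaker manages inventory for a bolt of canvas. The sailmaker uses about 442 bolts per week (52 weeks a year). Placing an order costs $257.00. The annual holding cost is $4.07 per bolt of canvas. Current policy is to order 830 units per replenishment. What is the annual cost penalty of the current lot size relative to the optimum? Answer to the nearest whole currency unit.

Extra cost ≈ $1,872 per year

Annual demand D = 442 × 52 = 22,984.
EOQ = √(2DS/H) = √(2 × 22,984 × 257 / 4.07) ≈ 1703.72.
Cost at Q* = (D/Q*)S + (Q*/2)H = √(2DSH) ≈ $6,934.12.
Cost at Q = 830: (22,984/830)×257 + (830/2)×4.07 = $7,116.73 + $1,689.05 = $8,805.78.
Excess = $8,805.78 − $6,934.12 = $1,871.66.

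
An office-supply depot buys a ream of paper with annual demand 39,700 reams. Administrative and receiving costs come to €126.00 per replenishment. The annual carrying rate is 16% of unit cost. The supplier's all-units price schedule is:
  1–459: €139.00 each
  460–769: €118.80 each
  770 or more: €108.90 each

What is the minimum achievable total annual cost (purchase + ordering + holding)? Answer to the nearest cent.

Holding cost per unit per year at price C is H = 0.16·C.
For each price level, check whether its EOQ is feasible; otherwise the best quantity at that price is the breakpoint.
Tier 1 (€139.00): EOQ = 670.7 exceeds tier's upper bound 459, so this tier is dominated.
EOQ at €118.80 = 725.5 (feasible in tier 2): TC = 39,700×€118.80 + (39,700/725.5)×126 + (725.5/2)×0.16×€118.80 = €4,730,149.98.
EOQ at €108.90 = 757.7 < 770, so use break Q=770: TC = 39,700×€108.90 + (39,700/770.0)×126 + (770.0/2)×0.16×€108.90 = €4,336,534.60.
Lowest total cost among the candidates is at Q = 770.0.

TC* ≈ €4,336,534.60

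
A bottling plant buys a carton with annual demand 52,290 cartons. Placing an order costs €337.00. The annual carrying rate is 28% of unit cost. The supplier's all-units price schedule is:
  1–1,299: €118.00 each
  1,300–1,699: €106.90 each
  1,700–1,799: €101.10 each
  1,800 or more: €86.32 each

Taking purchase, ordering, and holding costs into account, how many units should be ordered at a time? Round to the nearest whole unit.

Holding cost per unit per year at price C is H = 0.28·C.
Evaluate total cost at each tier's feasible EOQ or, if the EOQ is below the tier, at the tier's minimum quantity.
EOQ at €118.00 = 1032.8 (feasible in tier 1): TC = 52,290×€118.00 + (52,290/1032.8)×337 + (1032.8/2)×0.28×€118.00 = €6,204,343.95.
EOQ at €106.90 = 1085.1 < 1300, so use break Q=1300: TC = 52,290×€106.90 + (52,290/1300.0)×337 + (1300.0/2)×0.28×€106.90 = €5,622,811.98.
EOQ at €101.10 = 1115.8 < 1700, so use break Q=1700: TC = 52,290×€101.10 + (52,290/1700.0)×337 + (1700.0/2)×0.28×€101.10 = €5,320,946.52.
EOQ at €86.32 = 1207.5 < 1800, so use break Q=1800: TC = 52,290×€86.32 + (52,290/1800.0)×337 + (1800.0/2)×0.28×€86.32 = €4,545,215.29.
Lowest total cost is €4,545,215.29 at Q = 1800.0.

Q* ≈ 1,800 cartons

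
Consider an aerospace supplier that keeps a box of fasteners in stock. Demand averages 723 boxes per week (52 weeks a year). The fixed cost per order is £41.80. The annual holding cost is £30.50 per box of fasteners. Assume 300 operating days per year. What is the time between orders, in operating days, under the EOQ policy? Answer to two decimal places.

Annual demand D = 723 × 52 = 37,596.
EOQ = √(2DS/H) = √(2 × 37,596 × 41.8 / 30.5) ≈ 321.01.
Cycle time = Q*/D × 300 = 321.01 / 37,596 × 300 ≈ 2.562 days.

T ≈ 2.56 days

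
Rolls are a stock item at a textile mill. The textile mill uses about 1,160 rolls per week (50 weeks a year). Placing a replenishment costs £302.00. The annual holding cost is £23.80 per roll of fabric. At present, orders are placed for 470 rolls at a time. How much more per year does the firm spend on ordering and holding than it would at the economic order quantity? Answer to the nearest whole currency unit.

Extra cost ≈ £13,986 per year

Annual demand D = 1,160 × 50 = 58,000.
EOQ = √(2DS/H) = √(2 × 58,000 × 302 / 23.8) ≈ 1213.23.
Cost at Q* = (D/Q*)S + (Q*/2)H = √(2DSH) ≈ £28,874.93.
Cost at Q = 470: (58,000/470)×302 + (470/2)×23.8 = £37,268.09 + £5,593.00 = £42,861.09.
Excess = £42,861.09 − £28,874.93 = £13,986.15.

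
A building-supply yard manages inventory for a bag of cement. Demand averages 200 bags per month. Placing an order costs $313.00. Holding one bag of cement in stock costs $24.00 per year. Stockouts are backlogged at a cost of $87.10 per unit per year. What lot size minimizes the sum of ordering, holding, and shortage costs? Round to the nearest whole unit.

Q* ≈ 283 bags

Annual demand D = 200 × 12 = 2,400.
With planned backorders, Q* = √(2DS/H) · √((H+B)/B).
√(2DS/H) = √(2 × 2,400 × 313 / 24) = 250.200.
√((H+B)/B) = √((24+87.1)/87.1) = 1.1294.
Q* ≈ 282.576.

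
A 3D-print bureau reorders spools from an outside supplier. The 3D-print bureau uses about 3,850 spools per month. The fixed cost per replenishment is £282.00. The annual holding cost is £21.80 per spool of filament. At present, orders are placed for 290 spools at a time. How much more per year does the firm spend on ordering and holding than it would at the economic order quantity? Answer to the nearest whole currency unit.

Extra cost ≈ £24,253 per year

Annual demand D = 3,850 × 12 = 46,200.
EOQ = √(2DS/H) = √(2 × 46,200 × 282 / 21.8) ≈ 1093.28.
Cost at Q* = (D/Q*)S + (Q*/2)H = √(2DSH) ≈ £23,833.55.
Cost at Q = 290: (46,200/290)×282 + (290/2)×21.8 = £44,925.52 + £3,161.00 = £48,086.52.
Excess = £48,086.52 − £23,833.55 = £24,252.96.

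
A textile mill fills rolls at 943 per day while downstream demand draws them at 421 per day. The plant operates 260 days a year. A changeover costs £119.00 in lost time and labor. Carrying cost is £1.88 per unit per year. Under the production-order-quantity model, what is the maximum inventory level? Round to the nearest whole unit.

Annual demand D = 421 × 260 = 109,460.
Production build-up factor (1 − d/p) = 1 − 421/943 = 0.5536.
Q* = √(2DS / (H(1 − d/p))) = √(2 × 109,460 × 119 / (1.88 × 0.5536)).
= √(26,051,480 / 1.0407) ≈ 5003.315.
Maximum inventory = Q*(1 − d/p) = 5003.315 × 0.5536 ≈ 2769.598.

I_max ≈ 2,770 rolls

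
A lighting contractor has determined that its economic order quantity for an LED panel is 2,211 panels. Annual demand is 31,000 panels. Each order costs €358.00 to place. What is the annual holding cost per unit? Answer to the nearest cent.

H ≈ €4.54

The basic EOQ model gives Q* = √(2DS/H); rearrange for the unknown.
From Q* = √(2DS/H): H = 2DS / Q*² = 2 × 31,000 × 358 / 2,211² = 4.5404.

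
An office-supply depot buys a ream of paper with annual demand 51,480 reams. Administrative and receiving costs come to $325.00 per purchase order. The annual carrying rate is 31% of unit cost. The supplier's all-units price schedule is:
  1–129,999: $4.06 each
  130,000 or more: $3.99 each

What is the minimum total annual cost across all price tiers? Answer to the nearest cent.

Holding cost per unit per year at price C is H = 0.31·C.
For each price level, check whether its EOQ is feasible; otherwise the best quantity at that price is the breakpoint.
EOQ at $4.06 = 5156.2 (feasible in tier 1): TC = 51,480×$4.06 + (51,480/5156.2)×325 + (5156.2/2)×0.31×$4.06 = $215,498.43.
EOQ at $3.99 = 5201.3 < 130000, so use break Q=130000: TC = 51,480×$3.99 + (51,480/130000.0)×325 + (130000.0/2)×0.31×$3.99 = $285,932.40.
Lowest total cost among the candidates is at Q = 5156.2.

TC* ≈ $215,498.43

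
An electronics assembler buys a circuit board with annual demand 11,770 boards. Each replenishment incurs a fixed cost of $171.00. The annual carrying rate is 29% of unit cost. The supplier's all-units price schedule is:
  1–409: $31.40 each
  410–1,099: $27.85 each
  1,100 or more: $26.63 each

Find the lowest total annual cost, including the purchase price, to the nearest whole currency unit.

Holding cost per unit per year at price C is H = 0.29·C.
For each price level, check whether its EOQ is feasible; otherwise the best quantity at that price is the breakpoint.
Tier 1 ($31.40): EOQ = 664.9 exceeds tier's upper bound 409, so this tier is dominated.
EOQ at $27.85 = 706.0 (feasible in tier 2): TC = 11,770×$27.85 + (11,770/706.0)×171 + (706.0/2)×0.29×$27.85 = $333,496.31.
EOQ at $26.63 = 722.0 < 1100, so use break Q=1100: TC = 11,770×$26.63 + (11,770/1100.0)×171 + (1100.0/2)×0.29×$26.63 = $319,512.28.
Lowest total cost among the candidates is at Q = 1100.0.

TC* ≈ $319,512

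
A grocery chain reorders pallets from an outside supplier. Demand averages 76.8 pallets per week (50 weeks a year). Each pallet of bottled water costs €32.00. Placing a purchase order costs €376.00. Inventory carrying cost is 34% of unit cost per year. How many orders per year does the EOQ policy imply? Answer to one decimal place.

N ≈ 7.5 orders per year

Annual demand D = 76.8 × 50 = 3,840.
Holding cost H = 0.34 × €32.00 = €10.8800 per unit per year.
Q* = √(2DS/H) = √(2 × 3,840 × 376 / 10.88) ≈ 515.18.
Orders per year = D / Q* = 3,840 / 515.18 ≈ 7.454.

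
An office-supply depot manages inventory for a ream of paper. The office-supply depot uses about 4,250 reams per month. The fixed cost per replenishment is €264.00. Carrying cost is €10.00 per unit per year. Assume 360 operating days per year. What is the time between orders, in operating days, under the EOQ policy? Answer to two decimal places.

T ≈ 11.58 days

Annual demand D = 4,250 × 12 = 51,000.
EOQ = √(2DS/H) = √(2 × 51,000 × 264 / 10) ≈ 1640.98.
Cycle time = Q*/D × 360 = 1640.98 / 51,000 × 360 ≈ 11.583 days.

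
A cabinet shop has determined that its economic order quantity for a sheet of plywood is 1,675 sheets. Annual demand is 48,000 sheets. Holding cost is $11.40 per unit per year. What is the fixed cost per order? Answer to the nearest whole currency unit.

S ≈ $333

Squaring Q* = √(2DS/H) gives Q*² = 2DS/H.
From Q* = √(2DS/H): S = Q*²H / (2D) = 1,675² × 11.4 / (2 × 48,000) = 333.1680.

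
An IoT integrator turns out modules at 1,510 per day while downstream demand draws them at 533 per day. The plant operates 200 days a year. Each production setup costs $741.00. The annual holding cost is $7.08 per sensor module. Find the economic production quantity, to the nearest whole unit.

Q* ≈ 5,873 modules

Annual demand D = 533 × 200 = 106,600.
Production build-up factor (1 − d/p) = 1 − 533/1,510 = 0.6470.
Q* = √(2DS / (H(1 − d/p))) = √(2 × 106,600 × 741 / (7.08 × 0.6470)).
= √(157,981,200 / 4.5809) ≈ 5872.557.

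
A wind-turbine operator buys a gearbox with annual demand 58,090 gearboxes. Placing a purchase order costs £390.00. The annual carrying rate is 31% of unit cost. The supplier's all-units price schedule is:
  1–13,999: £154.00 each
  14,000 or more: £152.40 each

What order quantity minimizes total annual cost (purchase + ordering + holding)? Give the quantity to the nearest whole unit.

Holding cost per unit per year at price C is H = 0.31·C.
Evaluate total cost at each tier's feasible EOQ or, if the EOQ is below the tier, at the tier's minimum quantity.
EOQ at £154.00 = 974.2 (feasible in tier 1): TC = 58,090×£154.00 + (58,090/974.2)×390 + (974.2/2)×0.31×£154.00 = £8,992,369.24.
EOQ at £152.40 = 979.3 < 14000, so use break Q=14000: TC = 58,090×£152.40 + (58,090/14000.0)×390 + (14000.0/2)×0.31×£152.40 = £9,185,242.22.
Lowest total cost is £8,992,369.24 at Q = 974.2.

Q* ≈ 974 gearboxes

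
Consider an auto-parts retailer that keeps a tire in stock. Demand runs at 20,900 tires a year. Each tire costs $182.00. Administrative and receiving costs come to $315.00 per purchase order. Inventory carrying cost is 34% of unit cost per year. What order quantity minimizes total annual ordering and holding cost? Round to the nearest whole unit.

Holding cost H = 0.34 × $182.00 = $61.8800 per unit per year.
EOQ = √(2DS / H) = √(2 × 20,900 × 315 / 61.88).
= √(13,167,000 / 61.88) = √212,782.8054 ≈ 461.284.

Q* ≈ 461 tires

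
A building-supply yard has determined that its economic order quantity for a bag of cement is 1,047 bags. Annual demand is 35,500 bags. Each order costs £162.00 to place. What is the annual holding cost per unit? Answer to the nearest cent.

Squaring Q* = √(2DS/H) gives Q*² = 2DS/H.
From Q* = √(2DS/H): H = 2DS / Q*² = 2 × 35,500 × 162 / 1,047² = 10.4925.

H ≈ £10.49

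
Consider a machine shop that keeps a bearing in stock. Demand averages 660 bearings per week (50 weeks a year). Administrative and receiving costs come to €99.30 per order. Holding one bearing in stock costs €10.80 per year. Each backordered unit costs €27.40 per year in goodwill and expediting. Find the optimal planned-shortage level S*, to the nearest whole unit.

S* ≈ 260 bearings

Annual demand D = 660 × 50 = 33,000.
With planned backorders, Q* = √(2DS/H) · √((H+B)/B).
√(2DS/H) = √(2 × 33,000 × 99.3 / 10.8) = 778.995.
√((H+B)/B) = √((10.8+27.4)/27.4) = 1.1807.
Q* ≈ 919.795.
S* = Q* · H/(H+B) = 919.795 × 10.8/38.2 ≈ 260.047.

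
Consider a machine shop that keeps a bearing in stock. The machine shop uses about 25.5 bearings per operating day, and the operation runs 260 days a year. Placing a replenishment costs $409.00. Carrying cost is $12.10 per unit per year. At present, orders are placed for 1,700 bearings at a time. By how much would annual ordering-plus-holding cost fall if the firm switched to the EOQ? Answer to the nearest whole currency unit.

Annual demand D = 25.5 × 260 = 6,630.
EOQ = √(2DS/H) = √(2 × 6,630 × 409 / 12.1) ≈ 669.48.
Cost at Q* = (D/Q*)S + (Q*/2)H = √(2DSH) ≈ $8,100.77.
Cost at Q = 1,700: (6,630/1,700)×409 + (1,700/2)×12.1 = $1,595.10 + $10,285.00 = $11,880.10.
Excess = $11,880.10 − $8,100.77 = $3,779.33.

Extra cost ≈ $3,779 per year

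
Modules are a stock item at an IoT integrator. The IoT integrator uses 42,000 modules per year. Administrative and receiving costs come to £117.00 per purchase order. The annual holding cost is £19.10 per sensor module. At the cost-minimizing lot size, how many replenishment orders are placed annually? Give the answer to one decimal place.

N ≈ 58.6 orders per year

EOQ = √(2DS/H) = √(2 × 42,000 × 117 / 19.1) ≈ 717.32.
Orders per year = D / Q* = 42,000 / 717.32 ≈ 58.551.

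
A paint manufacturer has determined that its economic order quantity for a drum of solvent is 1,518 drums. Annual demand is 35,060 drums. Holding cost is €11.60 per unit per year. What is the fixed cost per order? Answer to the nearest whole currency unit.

The basic EOQ model gives Q* = √(2DS/H); rearrange for the unknown.
From Q* = √(2DS/H): S = Q*²H / (2D) = 1,518² × 11.6 / (2 × 35,060) = 381.2059.

S ≈ €381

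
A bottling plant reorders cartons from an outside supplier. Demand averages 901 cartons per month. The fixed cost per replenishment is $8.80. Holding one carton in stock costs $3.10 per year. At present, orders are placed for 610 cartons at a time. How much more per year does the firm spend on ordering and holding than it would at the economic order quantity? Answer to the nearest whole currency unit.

Extra cost ≈ $333 per year

Annual demand D = 901 × 12 = 10,812.
EOQ = √(2DS/H) = √(2 × 10,812 × 8.8 / 3.1) ≈ 247.76.
Cost at Q* = (D/Q*)S + (Q*/2)H = √(2DSH) ≈ $768.05.
Cost at Q = 610: (10,812/610)×8.8 + (610/2)×3.1 = $155.98 + $945.50 = $1,101.48.
Excess = $1,101.48 − $768.05 = $333.43.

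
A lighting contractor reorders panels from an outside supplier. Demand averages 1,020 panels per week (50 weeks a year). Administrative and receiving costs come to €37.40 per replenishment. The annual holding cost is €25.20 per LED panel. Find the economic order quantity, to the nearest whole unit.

Q* ≈ 389 panels

Annual demand D = 1,020 × 50 = 51,000.
EOQ = √(2DS / H) = √(2 × 51,000 × 37.4 / 25.2).
= √(3,814,800 / 25.2) = √151,380.9524 ≈ 389.077.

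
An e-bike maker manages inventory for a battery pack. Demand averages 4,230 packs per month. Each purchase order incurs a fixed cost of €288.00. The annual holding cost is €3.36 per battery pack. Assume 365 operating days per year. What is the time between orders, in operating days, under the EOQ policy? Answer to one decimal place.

Annual demand D = 4,230 × 12 = 50,760.
EOQ = √(2DS/H) = √(2 × 50,760 × 288 / 3.36) ≈ 2949.87.
Cycle time = Q*/D × 365 = 2949.87 / 50,760 × 365 ≈ 21.212 days.

T ≈ 21.2 days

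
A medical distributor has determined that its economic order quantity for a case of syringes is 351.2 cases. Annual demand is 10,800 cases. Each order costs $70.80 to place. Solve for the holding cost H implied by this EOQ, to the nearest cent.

H ≈ $12.40

The basic EOQ model gives Q* = √(2DS/H); rearrange for the unknown.
From Q* = √(2DS/H): H = 2DS / Q*² = 2 × 10,800 × 70.8 / 351.2² = 12.3988.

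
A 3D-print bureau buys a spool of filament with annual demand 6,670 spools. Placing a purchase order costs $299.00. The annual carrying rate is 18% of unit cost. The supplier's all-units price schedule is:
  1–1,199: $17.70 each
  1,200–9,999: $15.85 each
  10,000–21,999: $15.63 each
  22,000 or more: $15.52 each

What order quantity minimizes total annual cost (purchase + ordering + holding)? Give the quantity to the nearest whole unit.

Holding cost per unit per year at price C is H = 0.18·C.
Evaluate total cost at each tier's feasible EOQ or, if the EOQ is below the tier, at the tier's minimum quantity.
EOQ at $17.70 = 1118.9 (feasible in tier 1): TC = 6,670×$17.70 + (6,670/1118.9)×299 + (1118.9/2)×0.18×$17.70 = $121,623.81.
EOQ at $15.85 = 1182.4 < 1200, so use break Q=1200: TC = 6,670×$15.85 + (6,670/1200.0)×299 + (1200.0/2)×0.18×$15.85 = $109,093.24.
EOQ at $15.63 = 1190.7 < 10000, so use break Q=10000: TC = 6,670×$15.63 + (6,670/10000.0)×299 + (10000.0/2)×0.18×$15.63 = $118,518.53.
EOQ at $15.52 = 1194.9 < 22000, so use break Q=22000: TC = 6,670×$15.52 + (6,670/22000.0)×299 + (22000.0/2)×0.18×$15.52 = $134,338.65.
Lowest total cost is $109,093.24 at Q = 1200.0.

Q* ≈ 1,200 spools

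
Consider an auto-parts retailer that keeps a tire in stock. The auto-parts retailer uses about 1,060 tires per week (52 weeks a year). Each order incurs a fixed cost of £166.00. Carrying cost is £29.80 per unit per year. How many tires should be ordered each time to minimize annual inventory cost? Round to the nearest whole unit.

Annual demand D = 1,060 × 52 = 55,120.
EOQ = √(2DS / H) = √(2 × 55,120 × 166 / 29.8).
= √(18,299,840 / 29.8) = √614,088.5906 ≈ 783.638.

Q* ≈ 784 tires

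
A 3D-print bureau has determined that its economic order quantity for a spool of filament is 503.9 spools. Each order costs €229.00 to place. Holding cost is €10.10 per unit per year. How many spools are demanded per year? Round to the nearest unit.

D ≈ 5,599 spools per year

Squaring Q* = √(2DS/H) gives Q*² = 2DS/H.
From Q* = √(2DS/H): D = Q*²H / (2S) = 503.9² × 10.1 / (2 × 229) = 5599.440.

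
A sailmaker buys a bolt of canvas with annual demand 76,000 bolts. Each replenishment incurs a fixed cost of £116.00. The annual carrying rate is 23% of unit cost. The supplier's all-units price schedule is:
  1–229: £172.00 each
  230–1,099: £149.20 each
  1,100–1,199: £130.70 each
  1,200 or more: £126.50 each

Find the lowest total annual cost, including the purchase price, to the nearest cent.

TC* ≈ £9,638,803.67

Holding cost per unit per year at price C is H = 0.23·C.
For each price level, check whether its EOQ is feasible; otherwise the best quantity at that price is the breakpoint.
Tier 1 (£172.00): EOQ = 667.6 exceeds tier's upper bound 229, so this tier is dominated.
EOQ at £149.20 = 716.8 (feasible in tier 2): TC = 76,000×£149.20 + (76,000/716.8)×116 + (716.8/2)×0.23×£149.20 = £11,363,797.96.
EOQ at £130.70 = 765.9 < 1100, so use break Q=1100: TC = 76,000×£130.70 + (76,000/1100.0)×116 + (1100.0/2)×0.23×£130.70 = £9,957,748.10.
EOQ at £126.50 = 778.5 < 1200, so use break Q=1200: TC = 76,000×£126.50 + (76,000/1200.0)×116 + (1200.0/2)×0.23×£126.50 = £9,638,803.67.
Lowest total cost among the candidates is at Q = 1200.0.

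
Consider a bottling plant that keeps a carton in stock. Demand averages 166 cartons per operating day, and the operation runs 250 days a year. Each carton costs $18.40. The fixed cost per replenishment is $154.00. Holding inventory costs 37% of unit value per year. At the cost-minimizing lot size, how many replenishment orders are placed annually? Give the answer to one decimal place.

Annual demand D = 166 × 250 = 41,500.
Holding cost H = 0.37 × $18.40 = $6.8080 per unit per year.
EOQ = √(2DS/H) = √(2 × 41,500 × 154 / 6.808) ≈ 1370.22.
Orders per year = D / Q* = 41,500 / 1370.22 ≈ 30.287.

N ≈ 30.3 orders per year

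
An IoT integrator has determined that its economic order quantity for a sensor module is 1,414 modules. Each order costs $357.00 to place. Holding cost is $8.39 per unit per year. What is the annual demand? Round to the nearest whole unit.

The basic EOQ model gives Q* = √(2DS/H); rearrange for the unknown.
From Q* = √(2DS/H): D = Q*²H / (2S) = 1,414² × 8.39 / (2 × 357) = 23494.303.

D ≈ 23,494 modules per year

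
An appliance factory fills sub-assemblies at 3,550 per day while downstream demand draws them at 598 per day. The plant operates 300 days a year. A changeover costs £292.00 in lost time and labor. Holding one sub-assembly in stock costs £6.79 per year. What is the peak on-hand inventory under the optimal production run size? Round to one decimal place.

Annual demand D = 598 × 300 = 179,400.
Production build-up factor (1 − d/p) = 1 − 598/3,550 = 0.8315.
Q* = √(2DS / (H(1 − d/p))) = √(2 × 179,400 × 292 / (6.79 × 0.8315)).
= √(104,769,600 / 5.6462) ≈ 4307.634.
Maximum inventory = Q*(1 − d/p) = 4307.634 × 0.8315 ≈ 3582.010.

I_max ≈ 3,582.0 sub-assemblies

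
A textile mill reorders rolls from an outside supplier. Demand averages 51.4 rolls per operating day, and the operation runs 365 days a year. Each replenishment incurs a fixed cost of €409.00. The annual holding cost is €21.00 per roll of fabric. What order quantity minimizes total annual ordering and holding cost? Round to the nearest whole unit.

Q* ≈ 855 rolls

Annual demand D = 51.4 × 365 = 18,761.
EOQ = √(2DS / H) = √(2 × 18,761 × 409 / 21).
= √(15,346,498 / 21) = √730,785.619 ≈ 854.860.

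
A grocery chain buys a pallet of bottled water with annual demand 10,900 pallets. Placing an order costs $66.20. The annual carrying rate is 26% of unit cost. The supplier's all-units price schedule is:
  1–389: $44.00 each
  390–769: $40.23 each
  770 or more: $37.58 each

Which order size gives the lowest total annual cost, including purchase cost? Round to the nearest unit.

Q* ≈ 770 pallets

Holding cost per unit per year at price C is H = 0.26·C.
Candidates are each tier's EOQ (if it falls in that tier) and each price-break quantity.
EOQ at $44.00 = 355.2 (feasible in tier 1): TC = 10,900×$44.00 + (10,900/355.2)×66.2 + (355.2/2)×0.26×$44.00 = $483,663.22.
EOQ at $40.23 = 371.4 < 390, so use break Q=390: TC = 10,900×$40.23 + (10,900/390.0)×66.2 + (390.0/2)×0.26×$40.23 = $442,396.87.
EOQ at $37.58 = 384.3 < 770, so use break Q=770: TC = 10,900×$37.58 + (10,900/770.0)×66.2 + (770.0/2)×0.26×$37.58 = $414,320.87.
Lowest total cost is $414,320.87 at Q = 770.0.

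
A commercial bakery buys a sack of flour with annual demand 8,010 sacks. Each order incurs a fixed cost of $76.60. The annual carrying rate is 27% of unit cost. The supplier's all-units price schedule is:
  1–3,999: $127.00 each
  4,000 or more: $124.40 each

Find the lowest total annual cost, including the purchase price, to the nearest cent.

Holding cost per unit per year at price C is H = 0.27·C.
Evaluate total cost at each tier's feasible EOQ or, if the EOQ is below the tier, at the tier's minimum quantity.
EOQ at $127.00 = 189.2 (feasible in tier 1): TC = 8,010×$127.00 + (8,010/189.2)×76.6 + (189.2/2)×0.27×$127.00 = $1,023,756.78.
EOQ at $124.40 = 191.1 < 4000, so use break Q=4000: TC = 8,010×$124.40 + (8,010/4000.0)×76.6 + (4000.0/2)×0.27×$124.40 = $1,063,773.39.
Lowest total cost among the candidates is at Q = 189.2.

TC* ≈ $1,023,756.78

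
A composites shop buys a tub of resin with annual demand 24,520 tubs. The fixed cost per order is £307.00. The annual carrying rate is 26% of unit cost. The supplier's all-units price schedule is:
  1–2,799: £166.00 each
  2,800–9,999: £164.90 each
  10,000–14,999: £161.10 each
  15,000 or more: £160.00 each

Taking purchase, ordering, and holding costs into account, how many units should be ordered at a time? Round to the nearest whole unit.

Q* ≈ 591 tubs

Holding cost per unit per year at price C is H = 0.26·C.
Candidates are each tier's EOQ (if it falls in that tier) and each price-break quantity.
EOQ at £166.00 = 590.6 (feasible in tier 1): TC = 24,520×£166.00 + (24,520/590.6)×307 + (590.6/2)×0.26×£166.00 = £4,095,810.90.
EOQ at £164.90 = 592.6 < 2800, so use break Q=2800: TC = 24,520×£164.90 + (24,520/2800.0)×307 + (2800.0/2)×0.26×£164.90 = £4,106,060.04.
EOQ at £161.10 = 599.5 < 10000, so use break Q=10000: TC = 24,520×£161.10 + (24,520/10000.0)×307 + (10000.0/2)×0.26×£161.10 = £4,160,354.76.
EOQ at £160.00 = 601.6 < 15000, so use break Q=15000: TC = 24,520×£160.00 + (24,520/15000.0)×307 + (15000.0/2)×0.26×£160.00 = £4,235,701.84.
Lowest total cost is £4,095,810.90 at Q = 590.6.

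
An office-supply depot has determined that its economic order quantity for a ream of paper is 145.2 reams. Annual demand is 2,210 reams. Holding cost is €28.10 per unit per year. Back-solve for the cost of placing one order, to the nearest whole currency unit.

Squaring Q* = √(2DS/H) gives Q*² = 2DS/H.
From Q* = √(2DS/H): S = Q*²H / (2D) = 145.2² × 28.1 / (2 × 2,210) = 134.0347.

S ≈ €134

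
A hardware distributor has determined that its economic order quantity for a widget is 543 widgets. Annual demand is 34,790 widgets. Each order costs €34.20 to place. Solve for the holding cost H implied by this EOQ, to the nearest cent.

H ≈ €8.07

The basic EOQ model gives Q* = √(2DS/H); rearrange for the unknown.
From Q* = √(2DS/H): H = 2DS / Q*² = 2 × 34,790 × 34.2 / 543² = 8.0707.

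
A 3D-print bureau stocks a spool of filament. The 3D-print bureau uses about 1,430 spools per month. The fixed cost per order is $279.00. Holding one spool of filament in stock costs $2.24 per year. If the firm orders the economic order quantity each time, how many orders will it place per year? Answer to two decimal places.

Annual demand D = 1,430 × 12 = 17,160.
The optimal lot size = √(2DS/H) = √(2 × 17,160 × 279 / 2.24) ≈ 2067.53.
Orders per year = D / Q* = 17,160 / 2067.53 ≈ 8.300.

N ≈ 8.30 orders per year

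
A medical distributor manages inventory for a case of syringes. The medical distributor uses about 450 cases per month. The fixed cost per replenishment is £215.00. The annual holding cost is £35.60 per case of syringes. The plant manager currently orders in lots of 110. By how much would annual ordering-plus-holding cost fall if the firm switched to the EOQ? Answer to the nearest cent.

Extra cost ≈ £3,420.61 per year

Annual demand D = 450 × 12 = 5,400.
EOQ = √(2DS/H) = √(2 × 5,400 × 215 / 35.6) ≈ 255.39.
Cost at Q* = (D/Q*)S + (Q*/2)H = √(2DSH) ≈ £9,091.93.
Cost at Q = 110: (5,400/110)×215 + (110/2)×35.6 = £10,554.55 + £1,958.00 = £12,512.55.
Excess = £12,512.55 − £9,091.93 = £3,420.61.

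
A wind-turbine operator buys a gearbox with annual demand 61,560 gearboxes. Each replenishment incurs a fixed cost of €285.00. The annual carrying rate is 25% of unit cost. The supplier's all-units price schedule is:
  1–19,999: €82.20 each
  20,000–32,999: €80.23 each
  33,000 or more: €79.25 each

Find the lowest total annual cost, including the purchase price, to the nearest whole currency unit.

Holding cost per unit per year at price C is H = 0.25·C.
Candidates are each tier's EOQ (if it falls in that tier) and each price-break quantity.
EOQ at €82.20 = 1306.7 (feasible in tier 1): TC = 61,560×€82.20 + (61,560/1306.7)×285 + (1306.7/2)×0.25×€82.20 = €5,087,084.99.
EOQ at €80.23 = 1322.7 < 20000, so use break Q=20000: TC = 61,560×€80.23 + (61,560/20000.0)×285 + (20000.0/2)×0.25×€80.23 = €5,140,411.03.
EOQ at €79.25 = 1330.8 < 33000, so use break Q=33000: TC = 61,560×€79.25 + (61,560/33000.0)×285 + (33000.0/2)×0.25×€79.25 = €5,206,067.90.
Lowest total cost among the candidates is at Q = 1306.7.

TC* ≈ €5,087,085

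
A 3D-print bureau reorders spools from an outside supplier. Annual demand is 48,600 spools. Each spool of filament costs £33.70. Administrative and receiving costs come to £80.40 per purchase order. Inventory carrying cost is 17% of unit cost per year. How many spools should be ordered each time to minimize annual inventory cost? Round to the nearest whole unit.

Q* ≈ 1,168 spools

Holding cost H = 0.17 × £33.70 = £5.7290 per unit per year.
EOQ = √(2DS / H) = √(2 × 48,600 × 80.4 / 5.729).
= √(7,814,880 / 5.729) = √1,364,091.4645 ≈ 1167.943.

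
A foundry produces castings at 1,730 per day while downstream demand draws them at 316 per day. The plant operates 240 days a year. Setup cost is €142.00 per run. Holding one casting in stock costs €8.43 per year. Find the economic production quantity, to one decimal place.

Annual demand D = 316 × 240 = 75,840.
Production build-up factor (1 − d/p) = 1 − 316/1,730 = 0.8173.
Q* = √(2DS / (H(1 − d/p))) = √(2 × 75,840 × 142 / (8.43 × 0.8173)).
= √(21,538,560 / 6.8902) ≈ 1768.043.

Q* ≈ 1,768.0 castings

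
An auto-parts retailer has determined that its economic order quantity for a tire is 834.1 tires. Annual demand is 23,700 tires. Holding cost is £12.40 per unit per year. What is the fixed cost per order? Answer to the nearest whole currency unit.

Invert the EOQ relation Q*² = 2DS/H.
From Q* = √(2DS/H): S = Q*²H / (2D) = 834.1² × 12.4 / (2 × 23,700) = 182.0034.

S ≈ £182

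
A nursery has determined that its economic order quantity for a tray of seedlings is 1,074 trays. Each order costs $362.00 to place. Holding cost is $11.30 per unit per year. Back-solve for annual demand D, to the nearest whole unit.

D ≈ 18,003 trays per year

The basic EOQ model gives Q* = √(2DS/H); rearrange for the unknown.
From Q* = √(2DS/H): D = Q*²H / (2S) = 1,074² × 11.3 / (2 × 362) = 18003.148.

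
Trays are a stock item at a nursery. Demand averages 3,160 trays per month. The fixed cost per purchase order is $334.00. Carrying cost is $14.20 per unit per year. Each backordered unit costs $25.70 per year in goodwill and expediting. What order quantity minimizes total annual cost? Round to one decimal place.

Annual demand D = 3,160 × 12 = 37,920.
With planned backorders, Q* = √(2DS/H) · √((H+B)/B).
√(2DS/H) = √(2 × 37,920 × 334 / 14.2) = 1335.606.
√((H+B)/B) = √((14.2+25.7)/25.7) = 1.2460.
Q* ≈ 1664.172.

Q* ≈ 1,664.2 trays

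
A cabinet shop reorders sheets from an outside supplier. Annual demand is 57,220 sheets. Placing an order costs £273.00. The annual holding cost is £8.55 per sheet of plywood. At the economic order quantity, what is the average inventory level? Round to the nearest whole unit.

Q* = √(2DS/H) = √(2 × 57,220 × 273 / 8.55) ≈ 1911.56.
Average inventory = Q*/2 ≈ 1911.56 / 2 = 955.778.

Average inventory ≈ 956 sheets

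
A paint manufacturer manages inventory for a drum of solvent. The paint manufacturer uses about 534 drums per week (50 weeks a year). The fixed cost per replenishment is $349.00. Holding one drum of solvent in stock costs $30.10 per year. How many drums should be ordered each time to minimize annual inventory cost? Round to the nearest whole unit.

Q* ≈ 787 drums

Annual demand D = 534 × 50 = 26,700.
EOQ = √(2DS / H) = √(2 × 26,700 × 349 / 30.1).
= √(18,636,600 / 30.1) = √619,156.1462 ≈ 786.865.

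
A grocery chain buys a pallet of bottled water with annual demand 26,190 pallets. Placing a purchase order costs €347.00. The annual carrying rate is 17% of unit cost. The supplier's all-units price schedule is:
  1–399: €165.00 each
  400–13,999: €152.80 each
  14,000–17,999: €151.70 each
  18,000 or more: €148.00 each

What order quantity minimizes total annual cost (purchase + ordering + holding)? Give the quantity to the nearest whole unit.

Holding cost per unit per year at price C is H = 0.17·C.
Candidates are each tier's EOQ (if it falls in that tier) and each price-break quantity.
Tier 1 (€165.00): EOQ = 805.0 exceeds tier's upper bound 399, so this tier is dominated.
EOQ at €152.80 = 836.5 (feasible in tier 2): TC = 26,190×€152.80 + (26,190/836.5)×347 + (836.5/2)×0.17×€152.80 = €4,023,560.69.
EOQ at €151.70 = 839.5 < 14000, so use break Q=14000: TC = 26,190×€151.70 + (26,190/14000.0)×347 + (14000.0/2)×0.17×€151.70 = €4,154,195.14.
EOQ at €148.00 = 849.9 < 18000, so use break Q=18000: TC = 26,190×€148.00 + (26,190/18000.0)×347 + (18000.0/2)×0.17×€148.00 = €4,103,064.88.
Lowest total cost is €4,023,560.69 at Q = 836.5.

Q* ≈ 836 pallets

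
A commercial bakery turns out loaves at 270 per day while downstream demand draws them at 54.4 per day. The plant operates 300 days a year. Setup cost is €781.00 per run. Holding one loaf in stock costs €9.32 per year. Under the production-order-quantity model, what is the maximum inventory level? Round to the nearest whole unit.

I_max ≈ 1,478 loaves

Annual demand D = 54.4 × 300 = 16,320.
Production build-up factor (1 − d/p) = 1 − 54.4/270 = 0.7985.
Q* = √(2DS / (H(1 − d/p))) = √(2 × 16,320 × 781 / (9.32 × 0.7985)).
= √(25,491,840 / 7.4422) ≈ 1850.760.
Maximum inventory = Q*(1 − d/p) = 1850.760 × 0.7985 ≈ 1477.866.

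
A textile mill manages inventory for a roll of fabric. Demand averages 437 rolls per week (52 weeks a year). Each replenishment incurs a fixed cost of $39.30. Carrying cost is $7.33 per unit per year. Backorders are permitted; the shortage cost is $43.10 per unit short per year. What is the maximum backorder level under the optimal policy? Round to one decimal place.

S* ≈ 77.6 rolls

Annual demand D = 437 × 52 = 22,724.
With planned backorders, Q* = √(2DS/H) · √((H+B)/B).
√(2DS/H) = √(2 × 22,724 × 39.3 / 7.33) = 493.630.
√((H+B)/B) = √((7.33+43.1)/43.1) = 1.0817.
Q* ≈ 533.959.
S* = Q* · H/(H+B) = 533.959 × 7.33/50.43 ≈ 77.611.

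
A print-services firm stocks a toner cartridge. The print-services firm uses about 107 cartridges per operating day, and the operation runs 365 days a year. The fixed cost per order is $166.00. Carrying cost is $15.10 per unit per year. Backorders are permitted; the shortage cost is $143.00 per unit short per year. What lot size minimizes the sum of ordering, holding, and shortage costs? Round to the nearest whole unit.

Q* ≈ 974 cartridges

Annual demand D = 107 × 365 = 39,055.
With planned backorders, Q* = √(2DS/H) · √((H+B)/B).
√(2DS/H) = √(2 × 39,055 × 166 / 15.1) = 926.657.
√((H+B)/B) = √((15.1+143)/143) = 1.0515.
Q* ≈ 974.354.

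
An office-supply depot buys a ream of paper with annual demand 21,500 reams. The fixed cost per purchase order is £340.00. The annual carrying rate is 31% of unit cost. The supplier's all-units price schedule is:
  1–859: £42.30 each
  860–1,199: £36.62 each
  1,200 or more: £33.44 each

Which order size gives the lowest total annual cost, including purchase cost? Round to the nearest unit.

Q* ≈ 1,200 reams

Holding cost per unit per year at price C is H = 0.31·C.
Evaluate total cost at each tier's feasible EOQ or, if the EOQ is below the tier, at the tier's minimum quantity.
Tier 1 (£42.30): EOQ = 1055.9 exceeds tier's upper bound 859, so this tier is dominated.
EOQ at £36.62 = 1134.8 (feasible in tier 2): TC = 21,500×£36.62 + (21,500/1134.8)×340 + (1134.8/2)×0.31×£36.62 = £800,212.90.
EOQ at £33.44 = 1187.6 < 1200, so use break Q=1200: TC = 21,500×£33.44 + (21,500/1200.0)×340 + (1200.0/2)×0.31×£33.44 = £731,271.51.
Lowest total cost is £731,271.51 at Q = 1200.0.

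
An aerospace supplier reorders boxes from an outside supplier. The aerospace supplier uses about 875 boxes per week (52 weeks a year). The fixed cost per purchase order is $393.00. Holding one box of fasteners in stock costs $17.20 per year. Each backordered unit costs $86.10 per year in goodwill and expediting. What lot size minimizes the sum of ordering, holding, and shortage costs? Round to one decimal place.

Annual demand D = 875 × 52 = 45,500.
With planned backorders, Q* = √(2DS/H) · √((H+B)/B).
√(2DS/H) = √(2 × 45,500 × 393 / 17.2) = 1441.958.
√((H+B)/B) = √((17.2+86.1)/86.1) = 1.0953.
Q* ≈ 1579.433.

Q* ≈ 1,579.4 boxes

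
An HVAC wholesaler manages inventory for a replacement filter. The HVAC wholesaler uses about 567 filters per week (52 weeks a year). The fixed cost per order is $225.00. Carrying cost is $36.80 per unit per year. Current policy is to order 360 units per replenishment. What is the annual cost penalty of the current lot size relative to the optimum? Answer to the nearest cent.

Extra cost ≈ $2,955.01 per year

Annual demand D = 567 × 52 = 29,484.
EOQ = √(2DS/H) = √(2 × 29,484 × 225 / 36.8) ≈ 600.45.
Cost at Q* = (D/Q*)S + (Q*/2)H = √(2DSH) ≈ $22,096.49.
Cost at Q = 360: (29,484/360)×225 + (360/2)×36.8 = $18,427.50 + $6,624.00 = $25,051.50.
Excess = $25,051.50 − $22,096.49 = $2,955.01.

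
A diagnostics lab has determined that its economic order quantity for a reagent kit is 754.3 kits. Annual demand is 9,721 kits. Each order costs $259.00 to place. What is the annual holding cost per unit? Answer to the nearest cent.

H ≈ $8.85

The basic EOQ model gives Q* = √(2DS/H); rearrange for the unknown.
From Q* = √(2DS/H): H = 2DS / Q*² = 2 × 9,721 × 259 / 754.3² = 8.8502.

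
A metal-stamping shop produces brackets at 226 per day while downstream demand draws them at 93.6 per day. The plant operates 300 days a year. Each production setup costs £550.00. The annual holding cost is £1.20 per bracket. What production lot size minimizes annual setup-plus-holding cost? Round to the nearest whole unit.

Annual demand D = 93.6 × 300 = 28,080.
Production build-up factor (1 − d/p) = 1 − 93.6/226 = 0.5858.
Q* = √(2DS / (H(1 − d/p))) = √(2 × 28,080 × 550 / (1.2 × 0.5858)).
= √(30,888,000 / 0.703) ≈ 6628.488.

Q* ≈ 6,628 brackets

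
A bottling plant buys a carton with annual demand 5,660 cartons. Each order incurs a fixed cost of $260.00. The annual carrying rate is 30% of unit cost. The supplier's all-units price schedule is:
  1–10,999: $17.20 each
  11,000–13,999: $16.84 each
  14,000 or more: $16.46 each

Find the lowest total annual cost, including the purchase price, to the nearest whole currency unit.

TC* ≈ $101,249

Holding cost per unit per year at price C is H = 0.30·C.
Evaluate total cost at each tier's feasible EOQ or, if the EOQ is below the tier, at the tier's minimum quantity.
EOQ at $17.20 = 755.2 (feasible in tier 1): TC = 5,660×$17.20 + (5,660/755.2)×260 + (755.2/2)×0.30×$17.20 = $101,249.04.
EOQ at $16.84 = 763.3 < 11000, so use break Q=11000: TC = 5,660×$16.84 + (5,660/11000.0)×260 + (11000.0/2)×0.30×$16.84 = $123,234.18.
EOQ at $16.46 = 772.0 < 14000, so use break Q=14000: TC = 5,660×$16.46 + (5,660/14000.0)×260 + (14000.0/2)×0.30×$16.46 = $127,834.71.
Lowest total cost among the candidates is at Q = 755.2.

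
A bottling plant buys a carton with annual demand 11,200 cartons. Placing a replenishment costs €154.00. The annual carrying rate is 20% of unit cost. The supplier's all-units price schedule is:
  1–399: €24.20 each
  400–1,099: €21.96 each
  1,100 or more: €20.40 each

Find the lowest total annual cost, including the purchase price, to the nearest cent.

TC* ≈ €232,292.00

Holding cost per unit per year at price C is H = 0.20·C.
Evaluate total cost at each tier's feasible EOQ or, if the EOQ is below the tier, at the tier's minimum quantity.
Tier 1 (€24.20): EOQ = 844.2 exceeds tier's upper bound 399, so this tier is dominated.
EOQ at €21.96 = 886.2 (feasible in tier 2): TC = 11,200×€21.96 + (11,200/886.2)×154 + (886.2/2)×0.20×€21.96 = €249,844.38.
EOQ at €20.40 = 919.5 < 1100, so use break Q=1100: TC = 11,200×€20.40 + (11,200/1100.0)×154 + (1100.0/2)×0.20×€20.40 = €232,292.00.
Lowest total cost among the candidates is at Q = 1100.0.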